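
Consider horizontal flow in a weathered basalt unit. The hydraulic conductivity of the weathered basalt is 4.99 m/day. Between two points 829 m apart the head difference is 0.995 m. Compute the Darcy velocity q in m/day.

0.00599

Hydraulic gradient i = Δh / L = 0.995 / 829 = 0.001200.
Specific discharge q = K · i = 4.990 × 0.001200 = 0.005989 m/day.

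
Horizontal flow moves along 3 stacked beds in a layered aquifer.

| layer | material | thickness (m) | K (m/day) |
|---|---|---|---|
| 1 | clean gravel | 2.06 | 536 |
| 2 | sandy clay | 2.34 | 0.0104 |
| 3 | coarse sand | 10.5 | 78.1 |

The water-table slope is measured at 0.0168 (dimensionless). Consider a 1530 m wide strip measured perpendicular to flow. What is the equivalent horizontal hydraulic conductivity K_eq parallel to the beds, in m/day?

129

Flow is parallel to layering, so each bed carries its own Darcy discharge and the transmissivities add.
Σ(K_i·b_i) = 536×2.06 + 0.0104×2.34 + 78.1×10.5 = 1924 m²/day.
Total thickness b = 14.90 m, so K_eq = Σ(K_i·b_i)/b = 129.1 m/day.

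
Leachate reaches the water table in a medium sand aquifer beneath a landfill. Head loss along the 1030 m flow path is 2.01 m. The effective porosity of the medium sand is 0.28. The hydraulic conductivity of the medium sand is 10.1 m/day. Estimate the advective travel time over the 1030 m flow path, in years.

40.1

Hydraulic gradient i = Δh / L = 2.01 / 1030 = 0.001951.
Darcy flux q = K · i = 10.10 × 0.001951 = 0.01971 m/day.
Seepage velocity v = q / n_e = 0.01971 / 0.28 = 0.07039 m/day.
Travel time t = L / v = 1030 / 0.07039 = 14632 days = 40.06 years.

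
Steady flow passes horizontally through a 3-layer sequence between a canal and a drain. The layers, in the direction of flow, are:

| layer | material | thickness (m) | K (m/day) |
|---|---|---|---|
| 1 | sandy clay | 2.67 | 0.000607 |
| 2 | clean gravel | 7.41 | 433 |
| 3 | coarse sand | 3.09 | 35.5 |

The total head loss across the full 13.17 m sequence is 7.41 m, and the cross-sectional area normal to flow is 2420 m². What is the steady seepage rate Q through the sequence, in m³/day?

4.08

Flow is perpendicular to layering, so the layers act in series and the equivalent K is the thickness-weighted harmonic mean.
Total thickness L = 2.67 + 7.41 + 3.09 = 13.17 m.
Σ(b_i/K_i) = 2.67/0.000607 + 7.41/433 + 3.09/35.5 = 4399 d.
K_eq = L / Σ(b_i/K_i) = 13.17 / 4399 = 0.002994 m/day.
Q = K_eq · A · (Δh/L) = 0.002994 × 2420 × (7.41/13.17) = 4.077 m³/day.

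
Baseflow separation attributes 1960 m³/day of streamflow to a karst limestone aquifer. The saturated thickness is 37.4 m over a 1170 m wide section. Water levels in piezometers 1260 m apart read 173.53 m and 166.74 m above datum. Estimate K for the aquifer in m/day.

Cross-sectional area A = 1170 × 37.4 = 43758 m².
Hydraulic gradient i = (173.53 − 166.74) / 1260 = 6.79 / 1260 = 0.005389.
From Q = K·A·i, K = Q / (A·i) = 1960 / (43758 × 0.005389) = 8.312 m/day.

8.31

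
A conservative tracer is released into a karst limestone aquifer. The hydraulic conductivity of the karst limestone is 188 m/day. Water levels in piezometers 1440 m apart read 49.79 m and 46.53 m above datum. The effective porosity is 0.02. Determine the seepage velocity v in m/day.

21.3

Hydraulic gradient i = (49.79 − 46.53) / 1440 = 3.26 / 1440 = 0.002264.
Darcy flux q = K · i = 188.0 × 0.002264 = 0.4256 m/day.
Seepage velocity v = q / n_e = 0.4256 / 0.02 = 21.28 m/day.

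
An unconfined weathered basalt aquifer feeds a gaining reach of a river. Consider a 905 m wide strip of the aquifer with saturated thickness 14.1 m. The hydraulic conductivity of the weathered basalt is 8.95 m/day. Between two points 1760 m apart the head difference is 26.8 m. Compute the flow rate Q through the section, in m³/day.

1740

Cross-sectional area A = 905 × 14.1 = 12760 m².
Hydraulic gradient i = Δh / L = 26.8 / 1760 = 0.01523.
Darcy's law: Q = K · A · i = 8.950 × 12760 × 0.01523 = 1739 m³/day.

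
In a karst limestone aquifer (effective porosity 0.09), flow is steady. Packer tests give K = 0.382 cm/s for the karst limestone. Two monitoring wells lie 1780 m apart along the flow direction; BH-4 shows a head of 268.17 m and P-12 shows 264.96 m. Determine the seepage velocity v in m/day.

6.61

Convert K: 0.382 cm/s × 864 = 330.0 m/day.
Hydraulic gradient i = (268.17 − 264.96) / 1780 = 3.21 / 1780 = 0.001803.
Darcy flux q = K · i = 330.0 × 0.001803 = 0.5952 m/day.
Seepage velocity v = q / n_e = 0.5952 / 0.09 = 6.613 m/day.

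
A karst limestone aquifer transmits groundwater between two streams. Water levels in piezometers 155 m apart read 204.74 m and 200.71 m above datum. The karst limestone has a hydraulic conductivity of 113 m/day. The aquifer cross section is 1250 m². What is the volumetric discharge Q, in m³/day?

3670

Hydraulic gradient i = (204.74 − 200.71) / 155 = 4.03 / 155 = 0.02600.
Darcy's law: Q = K · A · i = 113.0 × 1250 × 0.02600 = 3673 m³/day.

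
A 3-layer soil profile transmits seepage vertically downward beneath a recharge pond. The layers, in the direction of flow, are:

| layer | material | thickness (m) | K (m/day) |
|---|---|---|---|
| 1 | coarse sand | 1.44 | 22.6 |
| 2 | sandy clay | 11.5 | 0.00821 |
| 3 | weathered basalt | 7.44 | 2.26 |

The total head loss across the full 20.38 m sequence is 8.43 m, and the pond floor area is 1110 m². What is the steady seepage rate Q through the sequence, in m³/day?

Flow is perpendicular to layering, so the layers act in series and the equivalent K is the thickness-weighted harmonic mean.
Total thickness L = 1.44 + 11.5 + 7.44 = 20.38 m.
Σ(b_i/K_i) = 1.44/22.6 + 11.5/0.00821 + 7.44/2.26 = 1404 d.
K_eq = L / Σ(b_i/K_i) = 20.38 / 1404 = 0.01451 m/day.
Q = K_eq · A · (Δh/L) = 0.01451 × 1110 × (8.43/20.38) = 6.664 m³/day.

6.66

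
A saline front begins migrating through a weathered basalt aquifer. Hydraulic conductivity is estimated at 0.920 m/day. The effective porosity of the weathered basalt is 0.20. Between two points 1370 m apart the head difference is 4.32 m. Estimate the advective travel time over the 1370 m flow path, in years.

Hydraulic gradient i = Δh / L = 4.32 / 1370 = 0.003153.
Darcy flux q = K · i = 0.9200 × 0.003153 = 0.002901 m/day.
Seepage velocity v = q / n_e = 0.002901 / 0.20 = 0.01451 m/day.
Travel time t = L / v = 1370 / 0.01451 = 94449 days = 258.6 years.

259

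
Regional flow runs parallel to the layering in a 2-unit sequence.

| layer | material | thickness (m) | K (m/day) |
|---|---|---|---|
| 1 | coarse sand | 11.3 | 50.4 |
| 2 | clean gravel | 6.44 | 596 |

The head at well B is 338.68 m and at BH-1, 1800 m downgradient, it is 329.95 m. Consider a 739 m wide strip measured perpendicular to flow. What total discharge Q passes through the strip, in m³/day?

15800

Flow is parallel to layering, so each bed carries its own Darcy discharge and the transmissivities add.
Σ(K_i·b_i) = 50.4×11.3 + 596×6.44 = 4408 m²/day.
Hydraulic gradient i = (338.68 − 329.95) / 1800 = 8.73 / 1800 = 0.004850.
Q = Σ(K_i·b_i) · W · i = 4408 × 739 × 0.004850 = 15798 m³/day.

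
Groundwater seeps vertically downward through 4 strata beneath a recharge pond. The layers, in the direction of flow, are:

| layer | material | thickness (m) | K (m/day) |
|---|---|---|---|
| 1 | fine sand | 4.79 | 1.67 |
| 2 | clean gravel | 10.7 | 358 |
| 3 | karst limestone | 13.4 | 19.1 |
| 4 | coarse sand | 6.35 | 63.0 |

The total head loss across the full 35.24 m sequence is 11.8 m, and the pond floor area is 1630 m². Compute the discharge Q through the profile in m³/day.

Flow is perpendicular to layering, so the layers act in series and the equivalent K is the thickness-weighted harmonic mean.
Total thickness L = 4.79 + 10.7 + 13.4 + 6.35 = 35.24 m.
Σ(b_i/K_i) = 4.79/1.67 + 10.7/358 + 13.4/19.1 + 6.35/63.0 = 3.701 d.
K_eq = L / Σ(b_i/K_i) = 35.24 / 3.701 = 9.523 m/day.
Q = K_eq · A · (Δh/L) = 9.523 × 1630 × (11.8/35.24) = 5198 m³/day.

5200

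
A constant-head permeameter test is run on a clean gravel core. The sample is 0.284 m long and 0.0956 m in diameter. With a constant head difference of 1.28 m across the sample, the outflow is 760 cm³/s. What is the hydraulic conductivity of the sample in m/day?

Cross-sectional area A = π·(d/2)² = π × (0.0956/2)² = 0.007178 m².
Convert discharge: 760 cm³/s = 0.0007600 m³/s.
Darcy's law rearranged: K = Q·L / (A·Δh) = 0.0007600 × 0.284 / (0.007178 × 1.28) = 0.02349 m/s = 2030 m/day.

2030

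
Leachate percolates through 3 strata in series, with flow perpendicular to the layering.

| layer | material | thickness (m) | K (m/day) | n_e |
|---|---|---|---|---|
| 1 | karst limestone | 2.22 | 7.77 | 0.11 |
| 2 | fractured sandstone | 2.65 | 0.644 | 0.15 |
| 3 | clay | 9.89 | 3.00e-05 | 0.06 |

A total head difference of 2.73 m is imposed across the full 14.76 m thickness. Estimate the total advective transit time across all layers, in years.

With flow normal to the layers, continuity requires the same specific discharge q through every layer.
Σ(b_i/K_i) = 2.22/7.77 + 2.65/0.644 + 9.89/3.00e-05 = 3.297e+05 d.
q = Δh / Σ(b_i/K_i) = 2.73 / 3.297e+05 = 8.281e-06 m/day.
In each layer the seepage velocity is v_i = q/n_i, so the layer transit time is t_i = b_i·n_i / q:
  layer 1 (karst limestone): t_1 = 2.22 × 0.11 / 8.281e-06 = 29489 d
  layer 2 (fractured sandstone): t_2 = 2.65 × 0.15 / 8.281e-06 = 48002 d
  layer 3 (clay): t_3 = 9.89 × 0.06 / 8.281e-06 = 71658 d
Total t = Σ t_i = 1.491e+05 days = 408.3 years.

408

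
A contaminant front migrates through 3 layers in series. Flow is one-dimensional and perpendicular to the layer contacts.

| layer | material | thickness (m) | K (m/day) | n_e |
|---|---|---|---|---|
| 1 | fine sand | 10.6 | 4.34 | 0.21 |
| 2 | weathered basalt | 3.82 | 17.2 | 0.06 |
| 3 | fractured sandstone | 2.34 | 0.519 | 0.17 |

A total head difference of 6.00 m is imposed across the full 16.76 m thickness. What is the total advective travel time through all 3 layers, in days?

3.41

With flow normal to the layers, continuity requires the same specific discharge q through every layer.
Σ(b_i/K_i) = 10.6/4.34 + 3.82/17.2 + 2.34/0.519 = 7.173 d.
q = Δh / Σ(b_i/K_i) = 6.00 / 7.173 = 0.8365 m/day.
In each layer the seepage velocity is v_i = q/n_i, so the layer transit time is t_i = b_i·n_i / q:
  layer 1 (fine sand): t_1 = 10.6 × 0.21 / 0.8365 = 2.661 d
  layer 2 (weathered basalt): t_2 = 3.82 × 0.06 / 0.8365 = 0.2740 d
  layer 3 (fractured sandstone): t_3 = 2.34 × 0.17 / 0.8365 = 0.4756 d
Total t = Σ t_i = 3.411 days.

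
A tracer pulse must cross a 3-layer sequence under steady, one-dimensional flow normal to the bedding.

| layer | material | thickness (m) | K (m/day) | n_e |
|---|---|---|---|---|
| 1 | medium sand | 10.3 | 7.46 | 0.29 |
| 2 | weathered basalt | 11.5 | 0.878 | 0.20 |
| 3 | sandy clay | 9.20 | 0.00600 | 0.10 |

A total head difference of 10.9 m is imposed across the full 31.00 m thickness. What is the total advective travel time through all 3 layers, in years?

2.41

With flow normal to the layers, continuity requires the same specific discharge q through every layer.
Σ(b_i/K_i) = 10.3/7.46 + 11.5/0.878 + 9.20/0.00600 = 1548 d.
q = Δh / Σ(b_i/K_i) = 10.9 / 1548 = 0.007042 m/day.
In each layer the seepage velocity is v_i = q/n_i, so the layer transit time is t_i = b_i·n_i / q:
  layer 1 (medium sand): t_1 = 10.3 × 0.29 / 0.007042 = 424.2 d
  layer 2 (weathered basalt): t_2 = 11.5 × 0.20 / 0.007042 = 326.6 d
  layer 3 (sandy clay): t_3 = 9.20 × 0.10 / 0.007042 = 130.6 d
Total t = Σ t_i = 881.4 days = 2.413 years.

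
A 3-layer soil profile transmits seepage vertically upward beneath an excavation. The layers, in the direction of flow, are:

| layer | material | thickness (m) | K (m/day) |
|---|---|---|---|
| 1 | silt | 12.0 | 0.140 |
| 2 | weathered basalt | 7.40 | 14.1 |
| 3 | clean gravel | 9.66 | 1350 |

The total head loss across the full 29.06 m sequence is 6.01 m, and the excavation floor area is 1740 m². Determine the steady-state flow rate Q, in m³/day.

Flow is perpendicular to layering, so the layers act in series and the equivalent K is the thickness-weighted harmonic mean.
Total thickness L = 12.0 + 7.40 + 9.66 = 29.06 m.
Σ(b_i/K_i) = 12.0/0.140 + 7.40/14.1 + 9.66/1350 = 86.25 d.
K_eq = L / Σ(b_i/K_i) = 29.06 / 86.25 = 0.3369 m/day.
Q = K_eq · A · (Δh/L) = 0.3369 × 1740 × (6.01/29.06) = 121.3 m³/day.

121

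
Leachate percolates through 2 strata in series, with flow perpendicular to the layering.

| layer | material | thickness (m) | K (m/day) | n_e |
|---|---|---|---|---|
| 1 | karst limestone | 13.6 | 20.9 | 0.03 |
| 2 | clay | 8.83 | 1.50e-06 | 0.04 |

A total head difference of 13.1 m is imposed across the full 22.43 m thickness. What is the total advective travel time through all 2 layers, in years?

With flow normal to the layers, continuity requires the same specific discharge q through every layer.
Σ(b_i/K_i) = 13.6/20.9 + 8.83/1.50e-06 = 5.887e+06 d.
q = Δh / Σ(b_i/K_i) = 13.1 / 5.887e+06 = 2.225e-06 m/day.
In each layer the seepage velocity is v_i = q/n_i, so the layer transit time is t_i = b_i·n_i / q:
  layer 1 (karst limestone): t_1 = 13.6 × 0.03 / 2.225e-06 = 1.833e+05 d
  layer 2 (clay): t_2 = 8.83 × 0.04 / 2.225e-06 = 1.587e+05 d
Total t = Σ t_i = 3.421e+05 days = 936.5 years.

936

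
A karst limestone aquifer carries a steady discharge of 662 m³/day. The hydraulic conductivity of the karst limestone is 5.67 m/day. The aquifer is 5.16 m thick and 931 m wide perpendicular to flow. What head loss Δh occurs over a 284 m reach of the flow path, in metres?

6.90

Cross-sectional area A = 931 × 5.16 = 4804 m².
From Q = K·A·i, i = Q / (K·A) = 662 / (5.670 × 4804) = 0.02430.
Head loss Δh = i · L = 0.02430 × 284 = 6.902 m.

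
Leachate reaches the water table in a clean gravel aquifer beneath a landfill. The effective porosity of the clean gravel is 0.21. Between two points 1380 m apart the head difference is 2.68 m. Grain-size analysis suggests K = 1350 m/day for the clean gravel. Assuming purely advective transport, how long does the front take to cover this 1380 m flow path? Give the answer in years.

0.303

Hydraulic gradient i = Δh / L = 2.68 / 1380 = 0.001942.
Darcy flux q = K · i = 1350 × 0.001942 = 2.622 m/day.
Seepage velocity v = q / n_e = 2.622 / 0.21 = 12.48 m/day.
Travel time t = L / v = 1380 / 12.48 = 110.5 days = 0.3026 years.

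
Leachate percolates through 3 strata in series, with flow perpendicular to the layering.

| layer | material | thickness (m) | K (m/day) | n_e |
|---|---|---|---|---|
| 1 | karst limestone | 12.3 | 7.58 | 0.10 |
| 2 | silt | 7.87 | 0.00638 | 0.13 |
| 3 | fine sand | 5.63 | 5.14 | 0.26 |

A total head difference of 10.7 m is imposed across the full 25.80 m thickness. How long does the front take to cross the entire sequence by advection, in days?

429

With flow normal to the layers, continuity requires the same specific discharge q through every layer.
Σ(b_i/K_i) = 12.3/7.58 + 7.87/0.00638 + 5.63/5.14 = 1236 d.
q = Δh / Σ(b_i/K_i) = 10.7 / 1236 = 0.008655 m/day.
In each layer the seepage velocity is v_i = q/n_i, so the layer transit time is t_i = b_i·n_i / q:
  layer 1 (karst limestone): t_1 = 12.3 × 0.10 / 0.008655 = 142.1 d
  layer 2 (silt): t_2 = 7.87 × 0.13 / 0.008655 = 118.2 d
  layer 3 (fine sand): t_3 = 5.63 × 0.26 / 0.008655 = 169.1 d
Total t = Σ t_i = 429.4 days.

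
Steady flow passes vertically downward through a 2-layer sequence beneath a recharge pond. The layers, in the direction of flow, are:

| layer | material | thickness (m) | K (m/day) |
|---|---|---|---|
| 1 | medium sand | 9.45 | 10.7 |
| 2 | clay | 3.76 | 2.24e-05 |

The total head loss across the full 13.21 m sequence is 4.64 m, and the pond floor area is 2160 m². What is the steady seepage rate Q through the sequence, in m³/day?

0.0597

Flow is perpendicular to layering, so the layers act in series and the equivalent K is the thickness-weighted harmonic mean.
Total thickness L = 9.45 + 3.76 = 13.21 m.
Σ(b_i/K_i) = 9.45/10.7 + 3.76/2.24e-05 = 1.679e+05 d.
K_eq = L / Σ(b_i/K_i) = 13.21 / 1.679e+05 = 7.870e-05 m/day.
Q = K_eq · A · (Δh/L) = 7.870e-05 × 2160 × (4.64/13.21) = 0.05971 m³/day.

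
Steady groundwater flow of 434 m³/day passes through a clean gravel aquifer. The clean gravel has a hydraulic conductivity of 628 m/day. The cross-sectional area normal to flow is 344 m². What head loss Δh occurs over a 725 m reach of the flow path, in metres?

1.46

From Q = K·A·i, i = Q / (K·A) = 434 / (628.0 × 344.0) = 0.002009.
Head loss Δh = i · L = 0.002009 × 725 = 1.456 m.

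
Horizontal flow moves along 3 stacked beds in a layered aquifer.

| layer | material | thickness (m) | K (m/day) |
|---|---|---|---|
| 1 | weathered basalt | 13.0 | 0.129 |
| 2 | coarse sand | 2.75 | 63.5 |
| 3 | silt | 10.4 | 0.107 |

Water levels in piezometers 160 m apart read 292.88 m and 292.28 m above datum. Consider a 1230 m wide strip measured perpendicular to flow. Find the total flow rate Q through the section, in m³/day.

Flow is parallel to layering, so each bed carries its own Darcy discharge and the transmissivities add.
Σ(K_i·b_i) = 0.129×13.0 + 63.5×2.75 + 0.107×10.4 = 177.4 m²/day.
Hydraulic gradient i = (292.88 − 292.28) / 160 = 0.6 / 160 = 0.003750.
Q = Σ(K_i·b_i) · W · i = 177.4 × 1230 × 0.003750 = 818.3 m³/day.

818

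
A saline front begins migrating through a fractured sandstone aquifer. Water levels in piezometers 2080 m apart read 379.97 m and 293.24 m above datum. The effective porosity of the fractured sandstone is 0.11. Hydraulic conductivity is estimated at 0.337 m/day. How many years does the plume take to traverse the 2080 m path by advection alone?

44.6

Hydraulic gradient i = (379.97 − 293.24) / 2080 = 86.73 / 2080 = 0.04170.
Darcy flux q = K · i = 0.3370 × 0.04170 = 0.01405 m/day.
Seepage velocity v = q / n_e = 0.01405 / 0.11 = 0.1277 m/day.
Travel time t = L / v = 2080 / 0.1277 = 16282 days = 44.58 years.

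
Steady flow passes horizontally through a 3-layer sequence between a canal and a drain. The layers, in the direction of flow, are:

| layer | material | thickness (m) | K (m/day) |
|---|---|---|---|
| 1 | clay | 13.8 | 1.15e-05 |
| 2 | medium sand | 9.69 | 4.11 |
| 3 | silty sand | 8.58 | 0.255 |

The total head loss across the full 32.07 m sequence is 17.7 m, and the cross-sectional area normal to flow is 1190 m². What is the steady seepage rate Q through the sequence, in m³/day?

0.0176

Flow is perpendicular to layering, so the layers act in series and the equivalent K is the thickness-weighted harmonic mean.
Total thickness L = 13.8 + 9.69 + 8.58 = 32.07 m.
Σ(b_i/K_i) = 13.8/1.15e-05 + 9.69/4.11 + 8.58/0.255 = 1.200e+06 d.
K_eq = L / Σ(b_i/K_i) = 32.07 / 1.200e+06 = 2.672e-05 m/day.
Q = K_eq · A · (Δh/L) = 2.672e-05 × 1190 × (17.7/32.07) = 0.01755 m³/day.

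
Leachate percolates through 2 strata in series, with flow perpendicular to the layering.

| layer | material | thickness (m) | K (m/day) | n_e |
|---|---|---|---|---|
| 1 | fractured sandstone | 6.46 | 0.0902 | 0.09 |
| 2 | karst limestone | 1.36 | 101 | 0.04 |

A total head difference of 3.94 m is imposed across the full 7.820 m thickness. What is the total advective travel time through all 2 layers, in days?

With flow normal to the layers, continuity requires the same specific discharge q through every layer.
Σ(b_i/K_i) = 6.46/0.0902 + 1.36/101 = 71.63 d.
q = Δh / Σ(b_i/K_i) = 3.94 / 71.63 = 0.05500 m/day.
In each layer the seepage velocity is v_i = q/n_i, so the layer transit time is t_i = b_i·n_i / q:
  layer 1 (fractured sandstone): t_1 = 6.46 × 0.09 / 0.05500 = 10.57 d
  layer 2 (karst limestone): t_2 = 1.36 × 0.04 / 0.05500 = 0.9890 d
Total t = Σ t_i = 11.56 days.

11.6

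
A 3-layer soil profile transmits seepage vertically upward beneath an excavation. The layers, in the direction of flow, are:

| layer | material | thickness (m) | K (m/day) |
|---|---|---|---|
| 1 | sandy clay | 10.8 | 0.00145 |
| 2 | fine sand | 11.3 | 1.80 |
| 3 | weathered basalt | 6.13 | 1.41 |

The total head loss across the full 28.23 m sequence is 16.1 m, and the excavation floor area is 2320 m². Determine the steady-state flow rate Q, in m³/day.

Flow is perpendicular to layering, so the layers act in series and the equivalent K is the thickness-weighted harmonic mean.
Total thickness L = 10.8 + 11.3 + 6.13 = 28.23 m.
Σ(b_i/K_i) = 10.8/0.00145 + 11.3/1.80 + 6.13/1.41 = 7459 d.
K_eq = L / Σ(b_i/K_i) = 28.23 / 7459 = 0.003785 m/day.
Q = K_eq · A · (Δh/L) = 0.003785 × 2320 × (16.1/28.23) = 5.008 m³/day.

5.01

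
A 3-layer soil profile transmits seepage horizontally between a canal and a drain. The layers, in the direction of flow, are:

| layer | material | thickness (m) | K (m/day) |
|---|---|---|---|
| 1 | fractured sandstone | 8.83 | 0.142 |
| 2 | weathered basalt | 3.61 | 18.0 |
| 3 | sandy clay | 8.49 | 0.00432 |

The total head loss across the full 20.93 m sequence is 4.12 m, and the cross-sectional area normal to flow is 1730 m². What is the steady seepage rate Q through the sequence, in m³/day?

Flow is perpendicular to layering, so the layers act in series and the equivalent K is the thickness-weighted harmonic mean.
Total thickness L = 8.83 + 3.61 + 8.49 = 20.93 m.
Σ(b_i/K_i) = 8.83/0.142 + 3.61/18.0 + 8.49/0.00432 = 2028 d.
K_eq = L / Σ(b_i/K_i) = 20.93 / 2028 = 0.01032 m/day.
Q = K_eq · A · (Δh/L) = 0.01032 × 1730 × (4.12/20.93) = 3.515 m³/day.

3.52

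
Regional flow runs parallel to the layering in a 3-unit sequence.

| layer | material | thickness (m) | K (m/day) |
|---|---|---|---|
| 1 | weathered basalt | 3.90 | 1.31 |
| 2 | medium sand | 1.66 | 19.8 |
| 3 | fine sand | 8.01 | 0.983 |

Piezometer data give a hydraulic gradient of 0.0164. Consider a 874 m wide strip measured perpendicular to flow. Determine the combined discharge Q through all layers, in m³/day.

Flow is parallel to layering, so each bed carries its own Darcy discharge and the transmissivities add.
Σ(K_i·b_i) = 1.31×3.90 + 19.8×1.66 + 0.983×8.01 = 45.85 m²/day.
Hydraulic gradient i = 0.0164.
Q = Σ(K_i·b_i) · W · i = 45.85 × 874 × 0.01640 = 657.2 m³/day.

657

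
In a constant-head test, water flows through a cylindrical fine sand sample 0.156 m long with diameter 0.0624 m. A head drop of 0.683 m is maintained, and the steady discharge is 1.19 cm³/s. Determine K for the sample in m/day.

7.68

Cross-sectional area A = π·(d/2)² = π × (0.0624/2)² = 0.003058 m².
Convert discharge: 1.19 cm³/s = 1.190e-06 m³/s.
Darcy's law rearranged: K = Q·L / (A·Δh) = 1.190e-06 × 0.156 / (0.003058 × 0.683) = 8.888e-05 m/s = 7.679 m/day.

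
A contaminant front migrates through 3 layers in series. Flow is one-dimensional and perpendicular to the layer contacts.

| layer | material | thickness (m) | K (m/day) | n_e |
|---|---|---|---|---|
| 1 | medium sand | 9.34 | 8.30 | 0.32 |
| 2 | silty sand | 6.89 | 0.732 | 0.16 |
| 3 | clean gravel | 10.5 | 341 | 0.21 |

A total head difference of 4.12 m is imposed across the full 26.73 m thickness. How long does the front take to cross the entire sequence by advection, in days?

16.2

With flow normal to the layers, continuity requires the same specific discharge q through every layer.
Σ(b_i/K_i) = 9.34/8.30 + 6.89/0.732 + 10.5/341 = 10.57 d.
q = Δh / Σ(b_i/K_i) = 4.12 / 10.57 = 0.3898 m/day.
In each layer the seepage velocity is v_i = q/n_i, so the layer transit time is t_i = b_i·n_i / q:
  layer 1 (medium sand): t_1 = 9.34 × 0.32 / 0.3898 = 7.667 d
  layer 2 (silty sand): t_2 = 6.89 × 0.16 / 0.3898 = 2.828 d
  layer 3 (clean gravel): t_3 = 10.5 × 0.21 / 0.3898 = 5.656 d
Total t = Σ t_i = 16.15 days.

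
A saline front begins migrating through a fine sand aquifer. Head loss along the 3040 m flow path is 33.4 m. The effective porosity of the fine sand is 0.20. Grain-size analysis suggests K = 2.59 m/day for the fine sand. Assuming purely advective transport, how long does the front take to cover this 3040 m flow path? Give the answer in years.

Hydraulic gradient i = Δh / L = 33.4 / 3040 = 0.01099.
Darcy flux q = K · i = 2.590 × 0.01099 = 0.02846 m/day.
Seepage velocity v = q / n_e = 0.02846 / 0.20 = 0.1423 m/day.
Travel time t = L / v = 3040 / 0.1423 = 21366 days = 58.50 years.

58.5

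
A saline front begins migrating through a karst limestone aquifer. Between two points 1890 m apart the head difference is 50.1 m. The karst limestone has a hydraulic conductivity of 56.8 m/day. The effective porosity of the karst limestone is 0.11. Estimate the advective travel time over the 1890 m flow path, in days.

Hydraulic gradient i = Δh / L = 50.1 / 1890 = 0.02651.
Darcy flux q = K · i = 56.80 × 0.02651 = 1.506 m/day.
Seepage velocity v = q / n_e = 1.506 / 0.11 = 13.69 m/day.
Travel time t = L / v = 1890 / 13.69 = 138.1 days.

138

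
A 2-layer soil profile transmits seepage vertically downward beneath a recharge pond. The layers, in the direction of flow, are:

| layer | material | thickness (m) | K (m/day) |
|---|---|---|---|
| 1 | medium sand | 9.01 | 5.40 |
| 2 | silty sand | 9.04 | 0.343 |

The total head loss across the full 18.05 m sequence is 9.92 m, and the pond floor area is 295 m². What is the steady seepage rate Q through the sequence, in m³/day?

Flow is perpendicular to layering, so the layers act in series and the equivalent K is the thickness-weighted harmonic mean.
Total thickness L = 9.01 + 9.04 = 18.05 m.
Σ(b_i/K_i) = 9.01/5.40 + 9.04/0.343 = 28.02 d.
K_eq = L / Σ(b_i/K_i) = 18.05 / 28.02 = 0.6441 m/day.
Q = K_eq · A · (Δh/L) = 0.6441 × 295 × (9.92/18.05) = 104.4 m³/day.

104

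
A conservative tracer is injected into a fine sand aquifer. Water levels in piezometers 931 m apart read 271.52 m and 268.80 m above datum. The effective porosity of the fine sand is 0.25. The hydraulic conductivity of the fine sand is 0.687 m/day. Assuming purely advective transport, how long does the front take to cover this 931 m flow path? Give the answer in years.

Hydraulic gradient i = (271.52 − 268.80) / 931 = 2.72 / 931 = 0.002922.
Darcy flux q = K · i = 0.6870 × 0.002922 = 0.002007 m/day.
Seepage velocity v = q / n_e = 0.002007 / 0.25 = 0.008029 m/day.
Travel time t = L / v = 931 / 0.008029 = 1.160e+05 days = 317.5 years.

317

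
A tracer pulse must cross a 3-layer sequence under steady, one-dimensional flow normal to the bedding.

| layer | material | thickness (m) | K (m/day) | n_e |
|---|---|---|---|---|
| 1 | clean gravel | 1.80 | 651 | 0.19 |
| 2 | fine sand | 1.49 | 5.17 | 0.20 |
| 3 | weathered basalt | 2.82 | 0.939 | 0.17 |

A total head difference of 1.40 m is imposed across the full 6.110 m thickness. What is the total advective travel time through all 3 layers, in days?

With flow normal to the layers, continuity requires the same specific discharge q through every layer.
Σ(b_i/K_i) = 1.80/651 + 1.49/5.17 + 2.82/0.939 = 3.294 d.
q = Δh / Σ(b_i/K_i) = 1.40 / 3.294 = 0.4250 m/day.
In each layer the seepage velocity is v_i = q/n_i, so the layer transit time is t_i = b_i·n_i / q:
  layer 1 (clean gravel): t_1 = 1.80 × 0.19 / 0.4250 = 0.8047 d
  layer 2 (fine sand): t_2 = 1.49 × 0.20 / 0.4250 = 0.7012 d
  layer 3 (weathered basalt): t_3 = 2.82 × 0.17 / 0.4250 = 1.128 d
Total t = Σ t_i = 2.634 days.

2.63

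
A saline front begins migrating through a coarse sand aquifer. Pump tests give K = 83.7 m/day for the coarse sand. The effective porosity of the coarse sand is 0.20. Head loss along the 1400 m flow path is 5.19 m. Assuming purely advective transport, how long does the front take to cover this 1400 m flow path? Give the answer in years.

2.47

Hydraulic gradient i = Δh / L = 5.19 / 1400 = 0.003707.
Darcy flux q = K · i = 83.70 × 0.003707 = 0.3103 m/day.
Seepage velocity v = q / n_e = 0.3103 / 0.20 = 1.551 m/day.
Travel time t = L / v = 1400 / 1.551 = 902.4 days = 2.471 years.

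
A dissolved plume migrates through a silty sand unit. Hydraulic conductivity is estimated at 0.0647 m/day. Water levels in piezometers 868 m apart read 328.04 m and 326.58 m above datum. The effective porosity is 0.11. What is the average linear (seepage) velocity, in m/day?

Hydraulic gradient i = (328.04 − 326.58) / 868 = 1.46 / 868 = 0.001682.
Darcy flux q = K · i = 0.06470 × 0.001682 = 0.0001088 m/day.
Seepage velocity v = q / n_e = 0.0001088 / 0.11 = 0.0009893 m/day.

0.000989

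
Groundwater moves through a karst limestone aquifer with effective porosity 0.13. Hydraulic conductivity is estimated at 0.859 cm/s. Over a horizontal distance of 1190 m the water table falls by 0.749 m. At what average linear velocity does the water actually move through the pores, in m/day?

3.59

Convert K: 0.859 cm/s × 864 = 742.2 m/day.
Hydraulic gradient i = Δh / L = 0.749 / 1190 = 0.0006294.
Darcy flux q = K · i = 742.2 × 0.0006294 = 0.4671 m/day.
Seepage velocity v = q / n_e = 0.4671 / 0.13 = 3.593 m/day.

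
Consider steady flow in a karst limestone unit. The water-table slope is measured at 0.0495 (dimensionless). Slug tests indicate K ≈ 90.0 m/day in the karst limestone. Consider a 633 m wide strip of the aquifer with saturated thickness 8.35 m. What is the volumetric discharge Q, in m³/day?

23500

Cross-sectional area A = 633 × 8.35 = 5286 m².
Hydraulic gradient i = 0.0495.
Darcy's law: Q = K · A · i = 90.00 × 5286 × 0.04950 = 23547 m³/day.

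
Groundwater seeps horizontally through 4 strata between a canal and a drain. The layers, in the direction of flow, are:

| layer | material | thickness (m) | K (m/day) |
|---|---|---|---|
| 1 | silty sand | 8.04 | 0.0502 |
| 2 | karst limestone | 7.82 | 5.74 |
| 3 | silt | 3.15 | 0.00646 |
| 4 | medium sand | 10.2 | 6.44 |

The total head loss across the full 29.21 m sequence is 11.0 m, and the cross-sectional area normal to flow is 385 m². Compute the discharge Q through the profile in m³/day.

6.51

Flow is perpendicular to layering, so the layers act in series and the equivalent K is the thickness-weighted harmonic mean.
Total thickness L = 8.04 + 7.82 + 3.15 + 10.2 = 29.21 m.
Σ(b_i/K_i) = 8.04/0.0502 + 7.82/5.74 + 3.15/0.00646 + 10.2/6.44 = 650.7 d.
K_eq = L / Σ(b_i/K_i) = 29.21 / 650.7 = 0.04489 m/day.
Q = K_eq · A · (Δh/L) = 0.04489 × 385 × (11.0/29.21) = 6.508 m³/day.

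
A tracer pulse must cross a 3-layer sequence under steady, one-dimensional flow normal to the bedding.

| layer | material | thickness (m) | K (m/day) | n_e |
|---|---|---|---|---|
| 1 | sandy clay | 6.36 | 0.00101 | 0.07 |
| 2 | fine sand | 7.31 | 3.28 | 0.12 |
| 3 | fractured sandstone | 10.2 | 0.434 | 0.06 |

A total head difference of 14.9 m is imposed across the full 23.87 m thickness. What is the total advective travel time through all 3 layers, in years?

2.25

With flow normal to the layers, continuity requires the same specific discharge q through every layer.
Σ(b_i/K_i) = 6.36/0.00101 + 7.31/3.28 + 10.2/0.434 = 6323 d.
q = Δh / Σ(b_i/K_i) = 14.9 / 6323 = 0.002357 m/day.
In each layer the seepage velocity is v_i = q/n_i, so the layer transit time is t_i = b_i·n_i / q:
  layer 1 (sandy clay): t_1 = 6.36 × 0.07 / 0.002357 = 188.9 d
  layer 2 (fine sand): t_2 = 7.31 × 0.12 / 0.002357 = 372.2 d
  layer 3 (fractured sandstone): t_3 = 10.2 × 0.06 / 0.002357 = 259.7 d
Total t = Σ t_i = 820.9 days = 2.247 years.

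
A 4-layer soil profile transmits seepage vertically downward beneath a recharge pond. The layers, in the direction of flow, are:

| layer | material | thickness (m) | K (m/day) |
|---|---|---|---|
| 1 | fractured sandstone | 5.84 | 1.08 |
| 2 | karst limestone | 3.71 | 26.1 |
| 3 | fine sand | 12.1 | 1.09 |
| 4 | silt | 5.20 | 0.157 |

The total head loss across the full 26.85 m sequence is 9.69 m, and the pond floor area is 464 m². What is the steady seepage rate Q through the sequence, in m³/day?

Flow is perpendicular to layering, so the layers act in series and the equivalent K is the thickness-weighted harmonic mean.
Total thickness L = 5.84 + 3.71 + 12.1 + 5.20 = 26.85 m.
Σ(b_i/K_i) = 5.84/1.08 + 3.71/26.1 + 12.1/1.09 + 5.20/0.157 = 49.77 d.
K_eq = L / Σ(b_i/K_i) = 26.85 / 49.77 = 0.5395 m/day.
Q = K_eq · A · (Δh/L) = 0.5395 × 464 × (9.69/26.85) = 90.34 m³/day.

90.3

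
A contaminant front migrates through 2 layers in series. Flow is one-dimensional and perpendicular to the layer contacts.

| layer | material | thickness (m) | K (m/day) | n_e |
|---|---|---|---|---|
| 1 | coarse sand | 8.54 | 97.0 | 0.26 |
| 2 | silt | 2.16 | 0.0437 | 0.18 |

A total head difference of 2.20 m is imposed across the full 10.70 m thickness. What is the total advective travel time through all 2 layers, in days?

58.7

With flow normal to the layers, continuity requires the same specific discharge q through every layer.
Σ(b_i/K_i) = 8.54/97.0 + 2.16/0.0437 = 49.52 d.
q = Δh / Σ(b_i/K_i) = 2.20 / 49.52 = 0.04443 m/day.
In each layer the seepage velocity is v_i = q/n_i, so the layer transit time is t_i = b_i·n_i / q:
  layer 1 (coarse sand): t_1 = 8.54 × 0.26 / 0.04443 = 49.98 d
  layer 2 (silt): t_2 = 2.16 × 0.18 / 0.04443 = 8.751 d
Total t = Σ t_i = 58.73 days.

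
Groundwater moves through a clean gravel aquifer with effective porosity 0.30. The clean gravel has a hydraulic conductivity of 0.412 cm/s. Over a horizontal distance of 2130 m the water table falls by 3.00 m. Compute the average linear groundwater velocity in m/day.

1.67

Convert K: 0.412 cm/s × 864 = 356.0 m/day.
Hydraulic gradient i = Δh / L = 3.00 / 2130 = 0.001408.
Darcy flux q = K · i = 356.0 × 0.001408 = 0.5014 m/day.
Seepage velocity v = q / n_e = 0.5014 / 0.30 = 1.671 m/day.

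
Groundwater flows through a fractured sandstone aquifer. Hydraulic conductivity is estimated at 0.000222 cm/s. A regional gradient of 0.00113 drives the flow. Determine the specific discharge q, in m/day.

Convert K: 0.000222 cm/s × 864 = 0.1918 m/day.
Hydraulic gradient i = 0.00113.
Specific discharge q = K · i = 0.1918 × 0.001130 = 0.0002167 m/day.

0.000217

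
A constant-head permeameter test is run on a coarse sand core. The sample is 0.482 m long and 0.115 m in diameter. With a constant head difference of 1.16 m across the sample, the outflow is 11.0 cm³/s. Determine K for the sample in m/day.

Cross-sectional area A = π·(d/2)² = π × (0.115/2)² = 0.01039 m².
Convert discharge: 11.0 cm³/s = 1.100e-05 m³/s.
Darcy's law rearranged: K = Q·L / (A·Δh) = 1.100e-05 × 0.482 / (0.01039 × 1.16) = 0.0004400 m/s = 38.02 m/day.

38.0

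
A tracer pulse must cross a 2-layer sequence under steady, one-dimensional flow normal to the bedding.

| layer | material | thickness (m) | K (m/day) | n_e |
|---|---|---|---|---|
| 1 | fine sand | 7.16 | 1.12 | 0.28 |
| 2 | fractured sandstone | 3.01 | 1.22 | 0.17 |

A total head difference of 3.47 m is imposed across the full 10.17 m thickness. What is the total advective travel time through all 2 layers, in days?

6.43

With flow normal to the layers, continuity requires the same specific discharge q through every layer.
Σ(b_i/K_i) = 7.16/1.12 + 3.01/1.22 = 8.860 d.
q = Δh / Σ(b_i/K_i) = 3.47 / 8.860 = 0.3916 m/day.
In each layer the seepage velocity is v_i = q/n_i, so the layer transit time is t_i = b_i·n_i / q:
  layer 1 (fine sand): t_1 = 7.16 × 0.28 / 0.3916 = 5.119 d
  layer 2 (fractured sandstone): t_2 = 3.01 × 0.17 / 0.3916 = 1.307 d
Total t = Σ t_i = 6.425 days.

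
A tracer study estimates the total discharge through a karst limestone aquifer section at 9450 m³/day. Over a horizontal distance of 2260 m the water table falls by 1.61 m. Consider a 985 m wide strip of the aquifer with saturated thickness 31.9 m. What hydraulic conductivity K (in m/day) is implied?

422

Cross-sectional area A = 985 × 31.9 = 31422 m².
Hydraulic gradient i = Δh / L = 1.61 / 2260 = 0.0007124.
From Q = K·A·i, K = Q / (A·i) = 9450 / (31422 × 0.0007124) = 422.2 m/day.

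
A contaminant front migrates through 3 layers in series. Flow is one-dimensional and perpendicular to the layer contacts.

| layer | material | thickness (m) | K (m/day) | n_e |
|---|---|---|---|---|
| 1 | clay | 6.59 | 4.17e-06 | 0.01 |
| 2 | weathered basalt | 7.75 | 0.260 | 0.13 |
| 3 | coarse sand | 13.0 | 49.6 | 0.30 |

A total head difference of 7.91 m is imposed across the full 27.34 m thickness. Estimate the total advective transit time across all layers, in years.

With flow normal to the layers, continuity requires the same specific discharge q through every layer.
Σ(b_i/K_i) = 6.59/4.17e-06 + 7.75/0.260 + 13.0/49.6 = 1.580e+06 d.
q = Δh / Σ(b_i/K_i) = 7.91 / 1.580e+06 = 5.005e-06 m/day.
In each layer the seepage velocity is v_i = q/n_i, so the layer transit time is t_i = b_i·n_i / q:
  layer 1 (clay): t_1 = 6.59 × 0.01 / 5.005e-06 = 13166 d
  layer 2 (weathered basalt): t_2 = 7.75 × 0.13 / 5.005e-06 = 2.013e+05 d
  layer 3 (coarse sand): t_3 = 13.0 × 0.30 / 5.005e-06 = 7.792e+05 d
Total t = Σ t_i = 9.937e+05 days = 2720 years.

2720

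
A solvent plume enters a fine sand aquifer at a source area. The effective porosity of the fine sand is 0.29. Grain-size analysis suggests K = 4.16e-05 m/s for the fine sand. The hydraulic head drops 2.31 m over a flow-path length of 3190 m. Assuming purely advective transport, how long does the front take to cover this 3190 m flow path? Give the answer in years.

Convert K: 4.16e-05 m/s × 86400 = 3.594 m/day.
Hydraulic gradient i = Δh / L = 2.31 / 3190 = 0.0007241.
Darcy flux q = K · i = 3.594 × 0.0007241 = 0.002603 m/day.
Seepage velocity v = q / n_e = 0.002603 / 0.29 = 0.008975 m/day.
Travel time t = L / v = 3190 / 0.008975 = 3.554e+05 days = 973.1 years.

973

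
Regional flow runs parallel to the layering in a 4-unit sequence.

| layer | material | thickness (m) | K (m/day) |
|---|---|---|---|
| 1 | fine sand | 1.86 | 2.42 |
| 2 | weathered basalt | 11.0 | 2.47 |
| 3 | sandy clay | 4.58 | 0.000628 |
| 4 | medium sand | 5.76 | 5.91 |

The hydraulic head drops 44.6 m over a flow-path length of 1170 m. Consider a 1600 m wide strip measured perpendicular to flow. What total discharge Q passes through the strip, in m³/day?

4010

Flow is parallel to layering, so each bed carries its own Darcy discharge and the transmissivities add.
Σ(K_i·b_i) = 2.42×1.86 + 2.47×11.0 + 0.000628×4.58 + 5.91×5.76 = 65.72 m²/day.
Hydraulic gradient i = Δh / L = 44.6 / 1170 = 0.03812.
Q = Σ(K_i·b_i) · W · i = 65.72 × 1600 × 0.03812 = 4008 m³/day.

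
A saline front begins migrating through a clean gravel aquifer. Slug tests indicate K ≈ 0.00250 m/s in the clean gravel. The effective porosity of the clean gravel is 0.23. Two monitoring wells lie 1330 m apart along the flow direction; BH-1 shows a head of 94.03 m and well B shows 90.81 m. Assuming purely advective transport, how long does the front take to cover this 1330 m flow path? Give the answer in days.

585

Convert K: 0.00250 m/s × 86400 = 216.0 m/day.
Hydraulic gradient i = (94.03 − 90.81) / 1330 = 3.22 / 1330 = 0.002421.
Darcy flux q = K · i = 216.0 × 0.002421 = 0.5229 m/day.
Seepage velocity v = q / n_e = 0.5229 / 0.23 = 2.274 m/day.
Travel time t = L / v = 1330 / 2.274 = 585.0 days.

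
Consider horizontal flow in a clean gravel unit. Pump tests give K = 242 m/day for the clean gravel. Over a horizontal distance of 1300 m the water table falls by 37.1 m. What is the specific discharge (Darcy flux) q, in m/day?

6.91

Hydraulic gradient i = Δh / L = 37.1 / 1300 = 0.02854.
Specific discharge q = K · i = 242.0 × 0.02854 = 6.906 m/day.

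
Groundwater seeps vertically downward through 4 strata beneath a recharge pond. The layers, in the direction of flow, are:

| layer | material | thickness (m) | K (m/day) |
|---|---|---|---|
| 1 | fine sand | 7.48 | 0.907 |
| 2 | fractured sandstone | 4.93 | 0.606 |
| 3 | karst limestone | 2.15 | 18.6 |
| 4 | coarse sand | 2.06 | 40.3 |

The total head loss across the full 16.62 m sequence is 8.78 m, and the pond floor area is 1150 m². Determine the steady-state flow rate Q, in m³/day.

610

Flow is perpendicular to layering, so the layers act in series and the equivalent K is the thickness-weighted harmonic mean.
Total thickness L = 7.48 + 4.93 + 2.15 + 2.06 = 16.62 m.
Σ(b_i/K_i) = 7.48/0.907 + 4.93/0.606 + 2.15/18.6 + 2.06/40.3 = 16.55 d.
K_eq = L / Σ(b_i/K_i) = 16.62 / 16.55 = 1.004 m/day.
Q = K_eq · A · (Δh/L) = 1.004 × 1150 × (8.78/16.62) = 610.1 m³/day.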